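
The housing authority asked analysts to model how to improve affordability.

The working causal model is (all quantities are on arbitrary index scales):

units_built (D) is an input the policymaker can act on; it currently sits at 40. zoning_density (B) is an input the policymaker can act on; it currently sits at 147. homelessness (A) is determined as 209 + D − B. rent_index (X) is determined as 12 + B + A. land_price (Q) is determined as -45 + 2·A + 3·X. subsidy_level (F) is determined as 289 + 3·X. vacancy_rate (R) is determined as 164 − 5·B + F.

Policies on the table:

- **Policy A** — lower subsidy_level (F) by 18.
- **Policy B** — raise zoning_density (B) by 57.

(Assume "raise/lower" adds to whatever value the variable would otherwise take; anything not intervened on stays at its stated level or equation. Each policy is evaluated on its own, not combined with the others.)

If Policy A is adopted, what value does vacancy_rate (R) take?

483

Policy A (F − 18):
  D = 40
  B = 147
  A = 209 + 40 − 147 = 102
  X = 12 + 147 + 102 = 261
  F = 289 + 3·261 (−18 from intervention) = 1054
  R = 164 − 5·147 + 1054 = 483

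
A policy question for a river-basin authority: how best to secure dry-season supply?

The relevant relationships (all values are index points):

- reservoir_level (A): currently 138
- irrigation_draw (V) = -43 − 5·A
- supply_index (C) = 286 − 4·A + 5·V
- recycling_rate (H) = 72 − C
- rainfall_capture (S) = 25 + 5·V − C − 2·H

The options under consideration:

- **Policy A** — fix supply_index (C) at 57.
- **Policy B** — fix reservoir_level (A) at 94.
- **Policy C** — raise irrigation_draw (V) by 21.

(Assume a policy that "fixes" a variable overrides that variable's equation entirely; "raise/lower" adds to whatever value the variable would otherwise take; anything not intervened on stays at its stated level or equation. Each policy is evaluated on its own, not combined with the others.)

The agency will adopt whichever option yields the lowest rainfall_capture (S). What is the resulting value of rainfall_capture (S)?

Policy A (C := 57):
  A = 138
  V = -43 − 5·138 = -733
  C = 57
  H = 72 − 57 = 15
  S = 25 + 5·(-733) − 57 − 2·15 = -3727
Policy B (A := 94):
  A = 94
  V = -43 − 5·94 = -513
  C = 286 − 4·94 + 5·(-513) = -2655
  H = 72 − (-2655) = 2727
  S = 25 + 5·(-513) − (-2655) − 2·2727 = -5339
Policy C (V + 21):
  A = 138
  V = -43 − 5·138 (+21 from intervention) = -712
  C = 286 − 4·138 + 5·(-712) = -3826
  H = 72 − (-3826) = 3898
  S = 25 + 5·(-712) − (-3826) − 2·3898 = -7505
Comparing — Policy A: S=-3727, Policy B: S=-5339, Policy C: S=-7505. Lowest is -7505 (Policy C).

-7505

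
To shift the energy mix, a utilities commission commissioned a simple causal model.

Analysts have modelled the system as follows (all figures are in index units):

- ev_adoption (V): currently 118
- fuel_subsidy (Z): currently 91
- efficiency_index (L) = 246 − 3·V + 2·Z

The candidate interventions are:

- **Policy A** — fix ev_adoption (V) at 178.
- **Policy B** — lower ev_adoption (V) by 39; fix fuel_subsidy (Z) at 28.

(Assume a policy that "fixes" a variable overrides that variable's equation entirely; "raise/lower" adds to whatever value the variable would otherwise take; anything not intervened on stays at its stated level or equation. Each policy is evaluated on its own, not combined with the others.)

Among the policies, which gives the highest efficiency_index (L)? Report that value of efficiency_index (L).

65

Policy A (V := 178):
  V = 178
  Z = 91
  L = 246 − 3·178 + 2·91 = -106
Policy B (V − 39, Z := 28):
  V = 118 − 39 = 79
  Z = 28
  L = 246 − 3·79 + 2·28 = 65
Comparing — Policy A: L=-106, Policy B: L=65. Highest is 65 (Policy B).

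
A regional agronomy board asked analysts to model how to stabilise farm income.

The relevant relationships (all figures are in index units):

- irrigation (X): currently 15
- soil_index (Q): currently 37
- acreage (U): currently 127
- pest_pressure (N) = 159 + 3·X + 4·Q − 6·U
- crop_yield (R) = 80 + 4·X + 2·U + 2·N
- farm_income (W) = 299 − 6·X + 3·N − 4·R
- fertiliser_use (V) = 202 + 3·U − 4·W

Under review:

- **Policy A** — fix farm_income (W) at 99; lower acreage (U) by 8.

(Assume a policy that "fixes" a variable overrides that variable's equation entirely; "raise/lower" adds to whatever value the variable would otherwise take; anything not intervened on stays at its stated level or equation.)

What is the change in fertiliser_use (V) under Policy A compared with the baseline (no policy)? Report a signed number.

2312

Baseline:
  X = 15
  Q = 37
  U = 127
  N = 159 + 3·15 + 4·37 − 6·127 = -410
  R = 80 + 4·15 + 2·127 + 2·(-410) = -426
  W = 299 − 6·15 + 3·(-410) − 4·(-426) = 683
  V = 202 + 3·127 − 4·683 = -2149
Policy A (W := 99, U − 8):
  X = 15
  Q = 37
  U = 127 − 8 = 119
  N = 159 + 3·15 + 4·37 − 6·119 = -362
  R = 80 + 4·15 + 2·119 + 2·(-362) = -346
  W = 99
  V = 202 + 3·119 − 4·99 = 163
Change in V: 163 − (-2149) = 2312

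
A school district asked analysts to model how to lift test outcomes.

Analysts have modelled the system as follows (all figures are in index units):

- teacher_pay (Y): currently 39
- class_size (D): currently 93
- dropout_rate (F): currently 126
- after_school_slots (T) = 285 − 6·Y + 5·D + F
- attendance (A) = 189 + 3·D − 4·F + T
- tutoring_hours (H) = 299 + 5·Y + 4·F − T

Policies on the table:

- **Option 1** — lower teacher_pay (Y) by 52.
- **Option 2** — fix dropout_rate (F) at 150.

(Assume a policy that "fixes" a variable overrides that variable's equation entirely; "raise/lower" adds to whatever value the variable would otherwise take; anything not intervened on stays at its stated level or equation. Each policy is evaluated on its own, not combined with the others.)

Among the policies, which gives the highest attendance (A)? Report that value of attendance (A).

Option 1 (Y − 52):
  Y = 39 − 52 = -13
  D = 93
  F = 126
  T = 285 − 6·(-13) + 5·93 + 126 = 954
  A = 189 + 3·93 − 4·126 + 954 = 918
Option 2 (F := 150):
  Y = 39
  D = 93
  F = 150
  T = 285 − 6·39 + 5·93 + 150 = 666
  A = 189 + 3·93 − 4·150 + 666 = 534
Comparing — Option 1: A=918, Option 2: A=534. Highest is 918 (Option 1).

918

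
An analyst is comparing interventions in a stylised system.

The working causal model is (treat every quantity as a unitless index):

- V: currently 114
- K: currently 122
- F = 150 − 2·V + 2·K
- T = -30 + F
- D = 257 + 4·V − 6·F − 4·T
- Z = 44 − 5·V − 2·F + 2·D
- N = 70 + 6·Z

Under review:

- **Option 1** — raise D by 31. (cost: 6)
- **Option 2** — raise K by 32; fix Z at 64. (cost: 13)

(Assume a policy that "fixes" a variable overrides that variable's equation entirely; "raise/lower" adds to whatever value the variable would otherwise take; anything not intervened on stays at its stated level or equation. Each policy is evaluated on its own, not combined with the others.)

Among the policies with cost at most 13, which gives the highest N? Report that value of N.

454

Option 1 (D + 31):
  V = 114
  K = 122
  F = 150 − 2·114 + 2·122 = 166
  T = -30 + 166 = 136
  D = 257 + 4·114 − 6·166 − 4·136 (+31 from intervention) = -796
  Z = 44 − 5·114 − 2·166 + 2·(-796) = -2450
  N = 70 + 6·(-2450) = -14630
Option 2 (K + 32, Z := 64):
  V = 114
  K = 122 + 32 = 154
  F = 150 − 2·114 + 2·154 = 230
  T = -30 + 230 = 200
  D = 257 + 4·114 − 6·230 − 4·200 = -1467
  Z = 64
  N = 70 + 6·64 = 454
Comparing — Option 1: N=-14630, Option 2: N=454. Highest is 454 (Option 2).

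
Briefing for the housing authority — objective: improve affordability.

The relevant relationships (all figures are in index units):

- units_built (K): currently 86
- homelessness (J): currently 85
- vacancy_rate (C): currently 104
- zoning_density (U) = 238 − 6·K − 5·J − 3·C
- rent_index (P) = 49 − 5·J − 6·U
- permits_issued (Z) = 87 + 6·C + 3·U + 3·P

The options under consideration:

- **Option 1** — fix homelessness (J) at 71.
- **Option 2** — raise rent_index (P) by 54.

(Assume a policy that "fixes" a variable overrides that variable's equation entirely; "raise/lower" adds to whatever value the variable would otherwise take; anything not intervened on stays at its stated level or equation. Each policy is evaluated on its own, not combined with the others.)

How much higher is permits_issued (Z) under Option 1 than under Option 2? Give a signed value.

-1002

Option 1 (J := 71):
  K = 86
  J = 71
  C = 104
  U = 238 − 6·86 − 5·71 − 3·104 = -945
  P = 49 − 5·71 − 6·(-945) = 5364
  Z = 87 + 6·104 + 3·(-945) + 3·5364 = 13968
Option 2 (P + 54):
  K = 86
  J = 85
  C = 104
  U = 238 − 6·86 − 5·85 − 3·104 = -1015
  P = 49 − 5·85 − 6·(-1015) (+54 from intervention) = 5768
  Z = 87 + 6·104 + 3·(-1015) + 3·5768 = 14970
Z: 13968 − 14970 = -1002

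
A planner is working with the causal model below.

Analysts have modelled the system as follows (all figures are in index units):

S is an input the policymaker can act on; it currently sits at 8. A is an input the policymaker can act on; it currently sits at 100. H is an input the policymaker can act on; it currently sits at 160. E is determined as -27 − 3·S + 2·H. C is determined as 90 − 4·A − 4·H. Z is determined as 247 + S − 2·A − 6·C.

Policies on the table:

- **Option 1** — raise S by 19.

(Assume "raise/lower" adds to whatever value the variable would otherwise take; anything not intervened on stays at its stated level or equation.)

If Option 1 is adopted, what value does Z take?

5774

Option 1 (S + 19):
  S = 8 + 19 = 27
  A = 100
  H = 160
  C = 90 − 4·100 − 4·160 = -950
  Z = 247 + 27 − 2·100 − 6·(-950) = 5774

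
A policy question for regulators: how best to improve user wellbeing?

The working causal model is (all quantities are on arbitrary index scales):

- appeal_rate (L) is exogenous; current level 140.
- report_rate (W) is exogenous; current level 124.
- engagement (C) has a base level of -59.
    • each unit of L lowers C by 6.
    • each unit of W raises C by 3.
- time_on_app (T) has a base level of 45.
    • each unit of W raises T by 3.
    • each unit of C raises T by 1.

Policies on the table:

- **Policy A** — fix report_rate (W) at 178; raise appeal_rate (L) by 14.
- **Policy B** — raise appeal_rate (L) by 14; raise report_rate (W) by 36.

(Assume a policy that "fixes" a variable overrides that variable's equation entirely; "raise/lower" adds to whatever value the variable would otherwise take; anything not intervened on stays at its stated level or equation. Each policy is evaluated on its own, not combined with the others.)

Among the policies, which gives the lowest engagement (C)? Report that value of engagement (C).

-503

Policy A (W := 178, L + 14):
  L = 140 + 14 = 154
  W = 178
  C = -59 − 6·154 + 3·178 = -449
Policy B (L + 14, W + 36):
  L = 140 + 14 = 154
  W = 124 + 36 = 160
  C = -59 − 6·154 + 3·160 = -503
Comparing — Policy A: C=-449, Policy B: C=-503. Lowest is -503 (Policy B).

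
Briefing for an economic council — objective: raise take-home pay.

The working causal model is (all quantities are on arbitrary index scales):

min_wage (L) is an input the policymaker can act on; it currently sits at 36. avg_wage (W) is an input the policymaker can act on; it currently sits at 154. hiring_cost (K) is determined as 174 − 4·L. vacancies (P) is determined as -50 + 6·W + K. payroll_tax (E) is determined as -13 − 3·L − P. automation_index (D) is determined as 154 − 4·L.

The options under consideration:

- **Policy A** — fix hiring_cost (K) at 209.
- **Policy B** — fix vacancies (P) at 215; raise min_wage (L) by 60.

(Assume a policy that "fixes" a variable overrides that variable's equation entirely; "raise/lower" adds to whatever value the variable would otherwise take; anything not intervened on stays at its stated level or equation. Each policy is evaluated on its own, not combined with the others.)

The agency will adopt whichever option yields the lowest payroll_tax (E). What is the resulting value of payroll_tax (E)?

Policy A (K := 209):
  L = 36
  W = 154
  K = 209
  P = -50 + 6·154 + 209 = 1083
  E = -13 − 3·36 − 1083 = -1204
Policy B (P := 215, L + 60):
  L = 36 + 60 = 96
  W = 154
  K = 174 − 4·96 = -210
  P = 215
  E = -13 − 3·96 − 215 = -516
Comparing — Policy A: E=-1204, Policy B: E=-516. Lowest is -1204 (Policy A).

-1204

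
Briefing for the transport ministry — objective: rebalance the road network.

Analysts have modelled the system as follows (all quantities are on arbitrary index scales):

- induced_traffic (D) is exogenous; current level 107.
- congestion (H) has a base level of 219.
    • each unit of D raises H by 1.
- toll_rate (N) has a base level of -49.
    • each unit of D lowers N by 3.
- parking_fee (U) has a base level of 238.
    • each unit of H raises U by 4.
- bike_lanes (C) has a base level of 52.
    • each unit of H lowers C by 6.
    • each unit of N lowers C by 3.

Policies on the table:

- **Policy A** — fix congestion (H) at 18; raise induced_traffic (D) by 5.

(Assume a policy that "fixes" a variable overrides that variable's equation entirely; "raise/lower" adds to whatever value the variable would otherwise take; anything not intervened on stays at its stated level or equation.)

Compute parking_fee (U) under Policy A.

310

Policy A (H := 18, D + 5):
  D = 107 + 5 = 112
  H = 18
  U = 238 + 4·18 = 310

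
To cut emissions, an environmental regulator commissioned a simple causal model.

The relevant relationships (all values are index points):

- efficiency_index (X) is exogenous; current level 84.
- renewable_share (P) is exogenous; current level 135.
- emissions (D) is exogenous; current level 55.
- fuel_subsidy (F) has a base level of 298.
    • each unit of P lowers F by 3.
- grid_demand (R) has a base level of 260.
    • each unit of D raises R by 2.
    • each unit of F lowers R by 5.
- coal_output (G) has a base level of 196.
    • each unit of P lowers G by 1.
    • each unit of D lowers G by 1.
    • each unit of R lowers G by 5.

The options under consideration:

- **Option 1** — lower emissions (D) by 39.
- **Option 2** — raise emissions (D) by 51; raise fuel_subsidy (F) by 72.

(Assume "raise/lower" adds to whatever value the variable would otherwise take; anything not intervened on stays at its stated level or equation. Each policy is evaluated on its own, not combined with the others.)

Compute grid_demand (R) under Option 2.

Option 2 (D + 51, F + 72):
  P = 135
  D = 55 + 51 = 106
  F = 298 − 3·135 (+72 from intervention) = -35
  R = 260 + 2·106 − 5·(-35) = 647

647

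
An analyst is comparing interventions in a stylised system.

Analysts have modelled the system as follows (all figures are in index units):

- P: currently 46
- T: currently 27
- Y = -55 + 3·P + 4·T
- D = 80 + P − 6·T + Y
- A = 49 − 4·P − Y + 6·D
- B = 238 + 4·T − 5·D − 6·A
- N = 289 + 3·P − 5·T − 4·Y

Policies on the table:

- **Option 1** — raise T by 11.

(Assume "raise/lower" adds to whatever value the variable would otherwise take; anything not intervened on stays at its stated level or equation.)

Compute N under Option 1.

-703

Option 1 (T + 11):
  P = 46
  T = 27 + 11 = 38
  Y = -55 + 3·46 + 4·38 = 235
  N = 289 + 3·46 − 5·38 − 4·235 = -703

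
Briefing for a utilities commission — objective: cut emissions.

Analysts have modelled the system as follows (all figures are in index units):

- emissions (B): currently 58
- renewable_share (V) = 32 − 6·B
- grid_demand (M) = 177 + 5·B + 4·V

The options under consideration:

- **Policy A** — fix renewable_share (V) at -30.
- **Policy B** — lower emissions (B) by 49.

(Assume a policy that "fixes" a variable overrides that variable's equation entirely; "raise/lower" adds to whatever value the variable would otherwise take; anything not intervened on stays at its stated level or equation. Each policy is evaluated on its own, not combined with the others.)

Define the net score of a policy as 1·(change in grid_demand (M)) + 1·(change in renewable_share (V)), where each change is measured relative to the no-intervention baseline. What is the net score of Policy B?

1225

Baseline:
  B = 58
  V = 32 − 6·58 = -316
  M = 177 + 5·58 + 4·(-316) = -797
Policy B (B − 49):
  B = 58 − 49 = 9
  V = 32 − 6·9 = -22
  M = 177 + 5·9 + 4·(-22) = 134
ΔM = 134 − (-797) = 931; ΔV = -22 − (-316) = 294
Score = 1·931 + 1·294 = 1225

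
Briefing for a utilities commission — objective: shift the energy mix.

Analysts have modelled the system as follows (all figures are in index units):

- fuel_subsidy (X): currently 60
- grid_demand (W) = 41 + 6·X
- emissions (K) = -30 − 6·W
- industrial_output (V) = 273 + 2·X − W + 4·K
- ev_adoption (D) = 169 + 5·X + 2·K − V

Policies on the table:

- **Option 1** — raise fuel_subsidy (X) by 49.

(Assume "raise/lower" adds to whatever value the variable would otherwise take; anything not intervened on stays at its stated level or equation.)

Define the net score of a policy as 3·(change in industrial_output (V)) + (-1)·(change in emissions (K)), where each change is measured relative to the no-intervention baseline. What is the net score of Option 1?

Baseline:
  X = 60
  W = 41 + 6·60 = 401
  K = -30 − 6·401 = -2436
  V = 273 + 2·60 − 401 + 4·(-2436) = -9752
Option 1 (X + 49):
  X = 60 + 49 = 109
  W = 41 + 6·109 = 695
  K = -30 − 6·695 = -4200
  V = 273 + 2·109 − 695 + 4·(-4200) = -17004
ΔV = -17004 − (-9752) = -7252; ΔK = -4200 − (-2436) = -1764
Score = 3·(-7252) + (-1)·(-1764) = -19992

-19992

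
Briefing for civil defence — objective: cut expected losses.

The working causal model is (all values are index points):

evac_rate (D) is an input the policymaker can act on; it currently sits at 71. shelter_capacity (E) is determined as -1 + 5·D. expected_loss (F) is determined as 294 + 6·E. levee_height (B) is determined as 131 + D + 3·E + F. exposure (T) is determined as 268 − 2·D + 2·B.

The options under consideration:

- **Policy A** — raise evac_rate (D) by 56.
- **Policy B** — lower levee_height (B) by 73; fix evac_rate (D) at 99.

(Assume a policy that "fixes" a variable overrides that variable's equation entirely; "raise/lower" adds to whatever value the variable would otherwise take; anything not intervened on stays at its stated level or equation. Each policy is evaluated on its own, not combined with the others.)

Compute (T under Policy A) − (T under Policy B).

2666

Policy A (D + 56):
  D = 71 + 56 = 127
  E = -1 + 5·127 = 634
  F = 294 + 6·634 = 4098
  B = 131 + 127 + 3·634 + 4098 = 6258
  T = 268 − 2·127 + 2·6258 = 12530
Policy B (B − 73, D := 99):
  D = 99
  E = -1 + 5·99 = 494
  F = 294 + 6·494 = 3258
  B = 131 + 99 + 3·494 + 3258 (−73 from intervention) = 4897
  T = 268 − 2·99 + 2·4897 = 9864
T: 12530 − 9864 = 2666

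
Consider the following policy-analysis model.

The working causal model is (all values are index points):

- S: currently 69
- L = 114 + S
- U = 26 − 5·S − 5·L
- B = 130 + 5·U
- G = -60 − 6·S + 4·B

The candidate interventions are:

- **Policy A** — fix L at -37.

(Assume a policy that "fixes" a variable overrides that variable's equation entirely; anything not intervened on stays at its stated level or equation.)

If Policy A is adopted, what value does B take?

Policy A (L := -37):
  S = 69
  L = -37
  U = 26 − 5·69 − 5·(-37) = -134
  B = 130 + 5·(-134) = -540

-540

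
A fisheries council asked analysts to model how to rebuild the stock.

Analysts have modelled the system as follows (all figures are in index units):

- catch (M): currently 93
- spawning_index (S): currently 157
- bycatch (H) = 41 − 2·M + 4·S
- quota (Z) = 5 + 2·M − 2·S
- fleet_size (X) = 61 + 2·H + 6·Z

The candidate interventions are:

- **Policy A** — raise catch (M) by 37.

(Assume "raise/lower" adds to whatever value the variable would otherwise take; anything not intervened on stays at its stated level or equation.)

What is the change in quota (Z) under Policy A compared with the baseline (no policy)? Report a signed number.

74

Baseline:
  M = 93
  S = 157
  Z = 5 + 2·93 − 2·157 = -123
Policy A (M + 37):
  M = 93 + 37 = 130
  S = 157
  Z = 5 + 2·130 − 2·157 = -49
Change in Z: -49 − (-123) = 74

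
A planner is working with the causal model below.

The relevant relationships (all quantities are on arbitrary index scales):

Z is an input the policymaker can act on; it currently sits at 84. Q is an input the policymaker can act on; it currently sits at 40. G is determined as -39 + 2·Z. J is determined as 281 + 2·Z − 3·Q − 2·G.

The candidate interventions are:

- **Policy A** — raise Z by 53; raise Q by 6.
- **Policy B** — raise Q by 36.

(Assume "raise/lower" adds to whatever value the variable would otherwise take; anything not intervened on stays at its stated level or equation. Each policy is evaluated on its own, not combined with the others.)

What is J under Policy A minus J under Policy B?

-16

Policy A (Z + 53, Q + 6):
  Z = 84 + 53 = 137
  Q = 40 + 6 = 46
  G = -39 + 2·137 = 235
  J = 281 + 2·137 − 3·46 − 2·235 = -53
Policy B (Q + 36):
  Z = 84
  Q = 40 + 36 = 76
  G = -39 + 2·84 = 129
  J = 281 + 2·84 − 3·76 − 2·129 = -37
J: -53 − (-37) = -16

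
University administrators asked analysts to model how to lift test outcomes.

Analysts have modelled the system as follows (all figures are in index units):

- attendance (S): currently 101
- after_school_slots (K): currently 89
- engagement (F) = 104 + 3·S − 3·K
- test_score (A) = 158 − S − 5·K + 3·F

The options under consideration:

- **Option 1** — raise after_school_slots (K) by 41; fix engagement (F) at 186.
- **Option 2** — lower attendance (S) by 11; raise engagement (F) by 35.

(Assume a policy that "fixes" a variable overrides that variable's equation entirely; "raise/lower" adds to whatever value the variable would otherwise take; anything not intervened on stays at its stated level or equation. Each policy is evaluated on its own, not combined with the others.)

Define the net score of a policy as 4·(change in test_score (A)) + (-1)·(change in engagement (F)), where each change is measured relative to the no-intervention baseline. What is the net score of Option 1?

Baseline:
  S = 101
  K = 89
  F = 104 + 3·101 − 3·89 = 140
  A = 158 − 101 − 5·89 + 3·140 = 32
Option 1 (K + 41, F := 186):
  S = 101
  K = 89 + 41 = 130
  F = 186
  A = 158 − 101 − 5·130 + 3·186 = -35
ΔA = -35 − 32 = -67; ΔF = 186 − 140 = 46
Score = 4·(-67) + (-1)·46 = -314

-314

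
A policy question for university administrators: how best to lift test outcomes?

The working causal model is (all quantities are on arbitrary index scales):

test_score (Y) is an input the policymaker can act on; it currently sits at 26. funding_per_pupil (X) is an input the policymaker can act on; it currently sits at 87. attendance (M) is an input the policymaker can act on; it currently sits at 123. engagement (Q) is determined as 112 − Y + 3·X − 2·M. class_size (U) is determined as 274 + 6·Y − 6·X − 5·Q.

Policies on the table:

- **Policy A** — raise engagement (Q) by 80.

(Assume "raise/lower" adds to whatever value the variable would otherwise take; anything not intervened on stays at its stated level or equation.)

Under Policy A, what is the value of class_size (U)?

Policy A (Q + 80):
  Y = 26
  X = 87
  M = 123
  Q = 112 − 26 + 3·87 − 2·123 (+80 from intervention) = 181
  U = 274 + 6·26 − 6·87 − 5·181 = -997

-997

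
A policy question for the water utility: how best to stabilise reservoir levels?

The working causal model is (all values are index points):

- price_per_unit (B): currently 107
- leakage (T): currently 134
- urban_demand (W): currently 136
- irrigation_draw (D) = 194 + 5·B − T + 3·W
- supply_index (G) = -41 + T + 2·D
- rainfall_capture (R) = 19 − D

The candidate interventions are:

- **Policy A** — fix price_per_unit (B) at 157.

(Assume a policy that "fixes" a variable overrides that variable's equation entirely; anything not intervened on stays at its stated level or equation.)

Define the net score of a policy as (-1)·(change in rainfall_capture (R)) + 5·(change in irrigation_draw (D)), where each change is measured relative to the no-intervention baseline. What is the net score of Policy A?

Baseline:
  B = 107
  T = 134
  W = 136
  D = 194 + 5·107 − 134 + 3·136 = 1003
  R = 19 − 1003 = -984
Policy A (B := 157):
  B = 157
  T = 134
  W = 136
  D = 194 + 5·157 − 134 + 3·136 = 1253
  R = 19 − 1253 = -1234
ΔR = -1234 − (-984) = -250; ΔD = 1253 − 1003 = 250
Score = (-1)·(-250) + 5·250 = 1500

1500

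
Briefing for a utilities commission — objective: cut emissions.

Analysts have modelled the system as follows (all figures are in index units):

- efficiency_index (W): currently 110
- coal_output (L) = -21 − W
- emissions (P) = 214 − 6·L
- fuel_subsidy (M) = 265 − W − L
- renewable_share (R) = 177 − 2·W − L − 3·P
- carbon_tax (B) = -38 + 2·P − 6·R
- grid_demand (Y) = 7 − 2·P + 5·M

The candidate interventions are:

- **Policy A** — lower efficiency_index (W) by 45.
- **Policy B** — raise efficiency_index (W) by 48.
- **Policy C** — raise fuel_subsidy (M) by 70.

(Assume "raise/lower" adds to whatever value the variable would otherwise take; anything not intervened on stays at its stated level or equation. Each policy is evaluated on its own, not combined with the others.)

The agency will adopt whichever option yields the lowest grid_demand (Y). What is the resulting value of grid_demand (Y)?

-1139

Policy A (W − 45):
  W = 110 − 45 = 65
  L = -21 − 65 = -86
  P = 214 − 6·(-86) = 730
  M = 265 − 65 − (-86) = 286
  Y = 7 − 2·730 + 5·286 = -23
Policy B (W + 48):
  W = 110 + 48 = 158
  L = -21 − 158 = -179
  P = 214 − 6·(-179) = 1288
  M = 265 − 158 − (-179) = 286
  Y = 7 − 2·1288 + 5·286 = -1139
Policy C (M + 70):
  W = 110
  L = -21 − 110 = -131
  P = 214 − 6·(-131) = 1000
  M = 265 − 110 − (-131) (+70 from intervention) = 356
  Y = 7 − 2·1000 + 5·356 = -213
Comparing — Policy A: Y=-23, Policy B: Y=-1139, Policy C: Y=-213. Lowest is -1139 (Policy B).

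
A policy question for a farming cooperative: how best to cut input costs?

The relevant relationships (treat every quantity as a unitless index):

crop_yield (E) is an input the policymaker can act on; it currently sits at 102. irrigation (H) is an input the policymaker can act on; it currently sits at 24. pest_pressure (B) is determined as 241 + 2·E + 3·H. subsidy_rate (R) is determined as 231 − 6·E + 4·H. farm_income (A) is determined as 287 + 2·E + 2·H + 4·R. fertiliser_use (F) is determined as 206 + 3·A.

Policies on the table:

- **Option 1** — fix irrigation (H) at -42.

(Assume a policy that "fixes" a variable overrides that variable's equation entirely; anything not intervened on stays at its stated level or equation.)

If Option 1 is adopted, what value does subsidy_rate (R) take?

Option 1 (H := -42):
  E = 102
  H = -42
  R = 231 − 6·102 + 4·(-42) = -549

-549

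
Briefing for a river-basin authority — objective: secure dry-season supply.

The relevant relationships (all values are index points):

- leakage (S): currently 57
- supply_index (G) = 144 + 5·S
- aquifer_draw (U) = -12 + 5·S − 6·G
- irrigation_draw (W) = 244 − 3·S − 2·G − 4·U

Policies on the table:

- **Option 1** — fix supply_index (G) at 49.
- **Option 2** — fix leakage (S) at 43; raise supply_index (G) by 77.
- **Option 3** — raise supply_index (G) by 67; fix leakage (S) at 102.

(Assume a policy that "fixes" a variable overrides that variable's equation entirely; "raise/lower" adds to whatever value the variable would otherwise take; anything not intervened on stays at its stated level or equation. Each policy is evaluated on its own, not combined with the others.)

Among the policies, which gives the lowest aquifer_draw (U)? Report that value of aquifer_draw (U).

Option 1 (G := 49):
  S = 57
  G = 49
  U = -12 + 5·57 − 6·49 = -21
Option 2 (S := 43, G + 77):
  S = 43
  G = 144 + 5·43 (+77 from intervention) = 436
  U = -12 + 5·43 − 6·436 = -2413
Option 3 (G + 67, S := 102):
  S = 102
  G = 144 + 5·102 (+67 from intervention) = 721
  U = -12 + 5·102 − 6·721 = -3828
Comparing — Option 1: U=-21, Option 2: U=-2413, Option 3: U=-3828. Lowest is -3828 (Option 3).

-3828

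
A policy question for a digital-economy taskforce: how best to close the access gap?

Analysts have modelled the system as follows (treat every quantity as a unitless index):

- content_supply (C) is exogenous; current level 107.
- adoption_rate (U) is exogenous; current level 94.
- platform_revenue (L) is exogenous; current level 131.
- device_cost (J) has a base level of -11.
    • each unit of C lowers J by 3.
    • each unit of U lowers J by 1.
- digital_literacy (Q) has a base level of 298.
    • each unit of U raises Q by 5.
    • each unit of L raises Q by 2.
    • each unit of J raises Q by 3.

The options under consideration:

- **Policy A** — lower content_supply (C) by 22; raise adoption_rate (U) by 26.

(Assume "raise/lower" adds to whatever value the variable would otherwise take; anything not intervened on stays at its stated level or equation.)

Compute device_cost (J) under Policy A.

-386

Policy A (C − 22, U + 26):
  C = 107 − 22 = 85
  U = 94 + 26 = 120
  J = -11 − 3·85 − 120 = -386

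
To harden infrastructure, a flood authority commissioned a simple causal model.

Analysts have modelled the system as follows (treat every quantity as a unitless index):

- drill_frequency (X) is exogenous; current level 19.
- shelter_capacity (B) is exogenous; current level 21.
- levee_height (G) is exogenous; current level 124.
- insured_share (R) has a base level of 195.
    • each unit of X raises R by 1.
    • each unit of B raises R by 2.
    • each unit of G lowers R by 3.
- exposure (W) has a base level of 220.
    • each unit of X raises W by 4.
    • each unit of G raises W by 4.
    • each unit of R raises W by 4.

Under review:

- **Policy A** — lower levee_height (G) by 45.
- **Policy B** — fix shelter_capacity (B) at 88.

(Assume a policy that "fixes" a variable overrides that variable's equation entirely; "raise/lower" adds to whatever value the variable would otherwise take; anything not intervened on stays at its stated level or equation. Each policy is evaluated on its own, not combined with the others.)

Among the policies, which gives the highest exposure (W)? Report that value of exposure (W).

Policy A (G − 45):
  X = 19
  B = 21
  G = 124 − 45 = 79
  R = 195 + 19 + 2·21 − 3·79 = 19
  W = 220 + 4·19 + 4·79 + 4·19 = 688
Policy B (B := 88):
  X = 19
  B = 88
  G = 124
  R = 195 + 19 + 2·88 − 3·124 = 18
  W = 220 + 4·19 + 4·124 + 4·18 = 864
Comparing — Policy A: W=688, Policy B: W=864. Highest is 864 (Policy B).

864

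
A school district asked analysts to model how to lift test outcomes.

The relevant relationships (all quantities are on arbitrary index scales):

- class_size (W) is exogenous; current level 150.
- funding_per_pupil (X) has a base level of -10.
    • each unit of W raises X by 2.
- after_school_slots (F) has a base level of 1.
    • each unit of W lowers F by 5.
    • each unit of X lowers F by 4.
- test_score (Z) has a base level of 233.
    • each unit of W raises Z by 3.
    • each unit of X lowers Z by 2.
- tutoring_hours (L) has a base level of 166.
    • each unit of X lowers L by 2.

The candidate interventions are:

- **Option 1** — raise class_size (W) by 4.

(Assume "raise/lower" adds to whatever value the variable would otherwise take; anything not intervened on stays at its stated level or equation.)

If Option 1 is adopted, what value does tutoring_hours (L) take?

-430

Option 1 (W + 4):
  W = 150 + 4 = 154
  X = -10 + 2·154 = 298
  L = 166 − 2·298 = -430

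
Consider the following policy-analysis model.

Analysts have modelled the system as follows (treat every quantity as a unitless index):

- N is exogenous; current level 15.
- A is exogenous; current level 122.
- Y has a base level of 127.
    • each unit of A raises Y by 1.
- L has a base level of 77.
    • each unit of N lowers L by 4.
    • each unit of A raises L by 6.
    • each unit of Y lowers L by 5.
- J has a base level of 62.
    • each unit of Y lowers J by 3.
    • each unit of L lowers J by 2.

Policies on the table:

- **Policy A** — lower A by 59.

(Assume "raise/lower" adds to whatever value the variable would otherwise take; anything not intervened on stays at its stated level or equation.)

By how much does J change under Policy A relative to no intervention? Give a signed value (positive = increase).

295

Baseline:
  N = 15
  A = 122
  Y = 127 + 122 = 249
  L = 77 − 4·15 + 6·122 − 5·249 = -496
  J = 62 − 3·249 − 2·(-496) = 307
Policy A (A − 59):
  N = 15
  A = 122 − 59 = 63
  Y = 127 + 63 = 190
  L = 77 − 4·15 + 6·63 − 5·190 = -555
  J = 62 − 3·190 − 2·(-555) = 602
Change in J: 602 − 307 = 295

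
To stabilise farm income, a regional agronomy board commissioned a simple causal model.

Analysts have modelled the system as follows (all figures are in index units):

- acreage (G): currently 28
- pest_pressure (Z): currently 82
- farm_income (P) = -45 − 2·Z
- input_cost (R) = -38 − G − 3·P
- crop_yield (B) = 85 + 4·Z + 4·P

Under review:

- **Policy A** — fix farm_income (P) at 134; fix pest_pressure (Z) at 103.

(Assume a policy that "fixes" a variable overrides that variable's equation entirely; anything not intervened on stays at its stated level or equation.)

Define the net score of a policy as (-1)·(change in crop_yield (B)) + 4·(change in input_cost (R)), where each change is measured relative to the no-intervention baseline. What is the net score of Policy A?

Baseline:
  G = 28
  Z = 82
  P = -45 − 2·82 = -209
  R = -38 − 28 − 3·(-209) = 561
  B = 85 + 4·82 + 4·(-209) = -423
Policy A (P := 134, Z := 103):
  G = 28
  Z = 103
  P = 134
  R = -38 − 28 − 3·134 = -468
  B = 85 + 4·103 + 4·134 = 1033
ΔB = 1033 − (-423) = 1456; ΔR = -468 − 561 = -1029
Score = (-1)·1456 + 4·(-1029) = -5572

-5572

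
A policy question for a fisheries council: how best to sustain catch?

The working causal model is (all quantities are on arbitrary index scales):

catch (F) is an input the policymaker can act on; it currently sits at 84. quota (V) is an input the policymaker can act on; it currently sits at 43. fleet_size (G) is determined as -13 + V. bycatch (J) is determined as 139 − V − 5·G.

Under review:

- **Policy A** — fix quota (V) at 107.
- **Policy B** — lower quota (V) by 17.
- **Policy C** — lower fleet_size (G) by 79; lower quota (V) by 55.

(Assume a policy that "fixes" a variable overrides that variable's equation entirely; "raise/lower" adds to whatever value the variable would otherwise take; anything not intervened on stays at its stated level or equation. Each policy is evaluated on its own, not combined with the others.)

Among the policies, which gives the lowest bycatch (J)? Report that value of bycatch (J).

Policy A (V := 107):
  V = 107
  G = -13 + 107 = 94
  J = 139 − 107 − 5·94 = -438
Policy B (V − 17):
  V = 43 − 17 = 26
  G = -13 + 26 = 13
  J = 139 − 26 − 5·13 = 48
Policy C (G − 79, V − 55):
  V = 43 − 55 = -12
  G = -13 + (-12) (−79 from intervention) = -104
  J = 139 − (-12) − 5·(-104) = 671
Comparing — Policy A: J=-438, Policy B: J=48, Policy C: J=671. Lowest is -438 (Policy A).

-438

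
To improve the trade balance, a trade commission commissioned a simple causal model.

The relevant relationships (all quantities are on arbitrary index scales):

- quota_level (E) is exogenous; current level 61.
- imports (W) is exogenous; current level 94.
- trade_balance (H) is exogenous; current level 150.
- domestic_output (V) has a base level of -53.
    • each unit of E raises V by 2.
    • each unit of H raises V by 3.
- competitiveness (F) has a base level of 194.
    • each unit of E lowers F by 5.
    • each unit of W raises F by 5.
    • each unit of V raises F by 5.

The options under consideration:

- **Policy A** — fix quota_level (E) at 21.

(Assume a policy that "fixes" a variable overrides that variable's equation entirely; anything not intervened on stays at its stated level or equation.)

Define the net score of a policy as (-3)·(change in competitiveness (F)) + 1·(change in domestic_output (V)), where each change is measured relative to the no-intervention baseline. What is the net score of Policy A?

Baseline:
  E = 61
  W = 94
  H = 150
  V = -53 + 2·61 + 3·150 = 519
  F = 194 − 5·61 + 5·94 + 5·519 = 2954
Policy A (E := 21):
  E = 21
  W = 94
  H = 150
  V = -53 + 2·21 + 3·150 = 439
  F = 194 − 5·21 + 5·94 + 5·439 = 2754
ΔF = 2754 − 2954 = -200; ΔV = 439 − 519 = -80
Score = (-3)·(-200) + 1·(-80) = 520

520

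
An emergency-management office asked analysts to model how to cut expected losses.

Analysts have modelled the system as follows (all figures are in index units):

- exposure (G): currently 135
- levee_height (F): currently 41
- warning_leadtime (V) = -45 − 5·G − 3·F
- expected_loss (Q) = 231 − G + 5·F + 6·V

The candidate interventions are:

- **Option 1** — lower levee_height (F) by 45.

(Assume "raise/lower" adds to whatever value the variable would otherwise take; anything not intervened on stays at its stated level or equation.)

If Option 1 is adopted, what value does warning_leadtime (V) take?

-708

Option 1 (F − 45):
  G = 135
  F = 41 − 45 = -4
  V = -45 − 5·135 − 3·(-4) = -708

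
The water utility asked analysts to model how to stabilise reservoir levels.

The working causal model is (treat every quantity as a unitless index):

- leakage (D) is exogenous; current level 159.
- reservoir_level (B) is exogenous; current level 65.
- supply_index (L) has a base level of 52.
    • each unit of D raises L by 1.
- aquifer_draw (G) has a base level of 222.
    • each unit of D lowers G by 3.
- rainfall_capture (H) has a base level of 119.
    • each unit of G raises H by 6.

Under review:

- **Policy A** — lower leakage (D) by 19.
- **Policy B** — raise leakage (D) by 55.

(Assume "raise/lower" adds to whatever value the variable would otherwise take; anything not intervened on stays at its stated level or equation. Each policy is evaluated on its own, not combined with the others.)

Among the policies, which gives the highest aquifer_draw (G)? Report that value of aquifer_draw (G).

Policy A (D − 19):
  D = 159 − 19 = 140
  G = 222 − 3·140 = -198
Policy B (D + 55):
  D = 159 + 55 = 214
  G = 222 − 3·214 = -420
Comparing — Policy A: G=-198, Policy B: G=-420. Highest is -198 (Policy A).

-198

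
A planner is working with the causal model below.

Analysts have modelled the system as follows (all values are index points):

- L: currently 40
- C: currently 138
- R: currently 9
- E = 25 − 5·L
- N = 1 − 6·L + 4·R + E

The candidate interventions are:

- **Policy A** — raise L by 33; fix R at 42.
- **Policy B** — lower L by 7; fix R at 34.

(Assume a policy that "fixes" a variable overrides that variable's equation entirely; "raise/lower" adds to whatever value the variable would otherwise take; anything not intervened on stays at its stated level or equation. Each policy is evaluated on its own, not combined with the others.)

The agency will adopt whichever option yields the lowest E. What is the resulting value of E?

-340

Policy A (L + 33, R := 42):
  L = 40 + 33 = 73
  E = 25 − 5·73 = -340
Policy B (L − 7, R := 34):
  L = 40 − 7 = 33
  E = 25 − 5·33 = -140
Comparing — Policy A: E=-340, Policy B: E=-140. Lowest is -340 (Policy A).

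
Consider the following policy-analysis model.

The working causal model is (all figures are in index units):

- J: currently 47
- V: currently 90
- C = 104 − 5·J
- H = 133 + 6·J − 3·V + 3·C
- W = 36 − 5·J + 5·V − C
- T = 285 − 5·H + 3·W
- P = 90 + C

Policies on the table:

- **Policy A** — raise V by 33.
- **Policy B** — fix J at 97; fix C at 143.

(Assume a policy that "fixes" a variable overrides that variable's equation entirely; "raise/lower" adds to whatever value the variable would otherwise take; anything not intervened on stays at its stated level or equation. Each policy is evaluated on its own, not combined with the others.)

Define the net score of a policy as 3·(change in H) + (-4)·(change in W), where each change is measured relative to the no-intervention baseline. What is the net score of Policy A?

Baseline:
  J = 47
  V = 90
  C = 104 − 5·47 = -131
  H = 133 + 6·47 − 3·90 + 3·(-131) = -248
  W = 36 − 5·47 + 5·90 − (-131) = 382
Policy A (V + 33):
  J = 47
  V = 90 + 33 = 123
  C = 104 − 5·47 = -131
  H = 133 + 6·47 − 3·123 + 3·(-131) = -347
  W = 36 − 5·47 + 5·123 − (-131) = 547
ΔH = -347 − (-248) = -99; ΔW = 547 − 382 = 165
Score = 3·(-99) + (-4)·165 = -957

-957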